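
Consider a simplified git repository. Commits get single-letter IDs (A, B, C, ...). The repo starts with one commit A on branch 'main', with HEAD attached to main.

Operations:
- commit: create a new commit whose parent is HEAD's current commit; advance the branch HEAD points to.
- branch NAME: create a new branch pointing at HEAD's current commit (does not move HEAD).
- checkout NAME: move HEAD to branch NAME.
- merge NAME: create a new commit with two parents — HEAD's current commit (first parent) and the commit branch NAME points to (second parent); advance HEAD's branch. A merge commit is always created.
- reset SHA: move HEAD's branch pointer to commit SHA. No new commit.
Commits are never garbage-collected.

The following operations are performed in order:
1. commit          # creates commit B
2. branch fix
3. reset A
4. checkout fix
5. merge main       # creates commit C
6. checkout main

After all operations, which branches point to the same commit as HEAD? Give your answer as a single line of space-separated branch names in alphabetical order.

Answer: main

Derivation:
After op 1 (commit): HEAD=main@B [main=B]
After op 2 (branch): HEAD=main@B [fix=B main=B]
After op 3 (reset): HEAD=main@A [fix=B main=A]
After op 4 (checkout): HEAD=fix@B [fix=B main=A]
After op 5 (merge): HEAD=fix@C [fix=C main=A]
After op 6 (checkout): HEAD=main@A [fix=C main=A]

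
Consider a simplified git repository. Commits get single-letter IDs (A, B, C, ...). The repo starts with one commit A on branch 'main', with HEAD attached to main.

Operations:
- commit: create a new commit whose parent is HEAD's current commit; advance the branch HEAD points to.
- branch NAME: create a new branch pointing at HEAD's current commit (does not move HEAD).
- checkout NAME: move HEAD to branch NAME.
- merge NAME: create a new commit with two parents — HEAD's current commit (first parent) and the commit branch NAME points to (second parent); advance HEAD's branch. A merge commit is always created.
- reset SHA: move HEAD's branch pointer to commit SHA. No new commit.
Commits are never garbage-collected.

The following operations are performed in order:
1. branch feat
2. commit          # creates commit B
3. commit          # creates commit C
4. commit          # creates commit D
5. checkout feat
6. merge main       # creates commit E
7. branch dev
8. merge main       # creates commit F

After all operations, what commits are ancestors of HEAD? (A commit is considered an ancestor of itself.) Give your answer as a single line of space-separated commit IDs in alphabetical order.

After op 1 (branch): HEAD=main@A [feat=A main=A]
After op 2 (commit): HEAD=main@B [feat=A main=B]
After op 3 (commit): HEAD=main@C [feat=A main=C]
After op 4 (commit): HEAD=main@D [feat=A main=D]
After op 5 (checkout): HEAD=feat@A [feat=A main=D]
After op 6 (merge): HEAD=feat@E [feat=E main=D]
After op 7 (branch): HEAD=feat@E [dev=E feat=E main=D]
After op 8 (merge): HEAD=feat@F [dev=E feat=F main=D]

Answer: A B C D E F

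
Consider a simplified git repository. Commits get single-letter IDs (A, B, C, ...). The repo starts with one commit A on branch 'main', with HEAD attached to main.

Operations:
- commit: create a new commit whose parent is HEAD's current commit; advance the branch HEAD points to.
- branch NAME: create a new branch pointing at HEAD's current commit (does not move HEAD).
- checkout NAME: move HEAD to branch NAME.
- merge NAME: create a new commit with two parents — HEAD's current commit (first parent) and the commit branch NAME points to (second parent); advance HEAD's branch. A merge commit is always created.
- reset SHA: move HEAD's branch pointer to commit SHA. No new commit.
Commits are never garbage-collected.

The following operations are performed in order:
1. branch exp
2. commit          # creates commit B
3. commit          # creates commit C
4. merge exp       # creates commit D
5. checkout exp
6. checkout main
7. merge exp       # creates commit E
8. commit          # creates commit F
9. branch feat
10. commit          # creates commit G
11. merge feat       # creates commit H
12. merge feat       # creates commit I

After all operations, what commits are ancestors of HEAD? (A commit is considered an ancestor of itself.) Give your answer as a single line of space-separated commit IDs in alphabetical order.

After op 1 (branch): HEAD=main@A [exp=A main=A]
After op 2 (commit): HEAD=main@B [exp=A main=B]
After op 3 (commit): HEAD=main@C [exp=A main=C]
After op 4 (merge): HEAD=main@D [exp=A main=D]
After op 5 (checkout): HEAD=exp@A [exp=A main=D]
After op 6 (checkout): HEAD=main@D [exp=A main=D]
After op 7 (merge): HEAD=main@E [exp=A main=E]
After op 8 (commit): HEAD=main@F [exp=A main=F]
After op 9 (branch): HEAD=main@F [exp=A feat=F main=F]
After op 10 (commit): HEAD=main@G [exp=A feat=F main=G]
After op 11 (merge): HEAD=main@H [exp=A feat=F main=H]
After op 12 (merge): HEAD=main@I [exp=A feat=F main=I]

Answer: A B C D E F G H I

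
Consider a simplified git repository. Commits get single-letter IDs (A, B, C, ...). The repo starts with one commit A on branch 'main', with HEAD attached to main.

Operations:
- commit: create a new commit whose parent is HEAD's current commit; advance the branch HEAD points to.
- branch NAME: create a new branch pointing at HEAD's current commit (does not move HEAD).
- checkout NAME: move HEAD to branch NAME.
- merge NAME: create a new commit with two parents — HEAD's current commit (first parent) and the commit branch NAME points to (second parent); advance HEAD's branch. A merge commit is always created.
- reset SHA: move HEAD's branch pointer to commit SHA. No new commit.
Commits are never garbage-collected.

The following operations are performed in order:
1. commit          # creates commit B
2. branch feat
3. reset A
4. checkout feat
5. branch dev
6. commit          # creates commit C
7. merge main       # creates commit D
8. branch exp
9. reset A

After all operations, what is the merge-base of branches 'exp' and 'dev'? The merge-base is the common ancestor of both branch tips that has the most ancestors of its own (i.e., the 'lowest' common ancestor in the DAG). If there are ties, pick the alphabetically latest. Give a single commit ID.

After op 1 (commit): HEAD=main@B [main=B]
After op 2 (branch): HEAD=main@B [feat=B main=B]
After op 3 (reset): HEAD=main@A [feat=B main=A]
After op 4 (checkout): HEAD=feat@B [feat=B main=A]
After op 5 (branch): HEAD=feat@B [dev=B feat=B main=A]
After op 6 (commit): HEAD=feat@C [dev=B feat=C main=A]
After op 7 (merge): HEAD=feat@D [dev=B feat=D main=A]
After op 8 (branch): HEAD=feat@D [dev=B exp=D feat=D main=A]
After op 9 (reset): HEAD=feat@A [dev=B exp=D feat=A main=A]
ancestors(exp=D): ['A', 'B', 'C', 'D']
ancestors(dev=B): ['A', 'B']
common: ['A', 'B']

Answer: B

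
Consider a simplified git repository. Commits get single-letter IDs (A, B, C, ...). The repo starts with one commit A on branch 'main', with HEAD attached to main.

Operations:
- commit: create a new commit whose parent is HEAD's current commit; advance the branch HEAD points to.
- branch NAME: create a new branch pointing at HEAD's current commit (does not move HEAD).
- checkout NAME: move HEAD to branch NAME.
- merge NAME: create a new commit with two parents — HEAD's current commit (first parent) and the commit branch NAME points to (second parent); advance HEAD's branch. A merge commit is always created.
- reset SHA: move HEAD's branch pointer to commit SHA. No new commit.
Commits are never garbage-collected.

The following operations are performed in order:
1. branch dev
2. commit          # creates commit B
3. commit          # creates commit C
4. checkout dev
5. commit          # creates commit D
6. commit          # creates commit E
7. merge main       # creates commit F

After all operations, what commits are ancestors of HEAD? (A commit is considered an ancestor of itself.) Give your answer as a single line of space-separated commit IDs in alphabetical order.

Answer: A B C D E F

Derivation:
After op 1 (branch): HEAD=main@A [dev=A main=A]
After op 2 (commit): HEAD=main@B [dev=A main=B]
After op 3 (commit): HEAD=main@C [dev=A main=C]
After op 4 (checkout): HEAD=dev@A [dev=A main=C]
After op 5 (commit): HEAD=dev@D [dev=D main=C]
After op 6 (commit): HEAD=dev@E [dev=E main=C]
After op 7 (merge): HEAD=dev@F [dev=F main=C]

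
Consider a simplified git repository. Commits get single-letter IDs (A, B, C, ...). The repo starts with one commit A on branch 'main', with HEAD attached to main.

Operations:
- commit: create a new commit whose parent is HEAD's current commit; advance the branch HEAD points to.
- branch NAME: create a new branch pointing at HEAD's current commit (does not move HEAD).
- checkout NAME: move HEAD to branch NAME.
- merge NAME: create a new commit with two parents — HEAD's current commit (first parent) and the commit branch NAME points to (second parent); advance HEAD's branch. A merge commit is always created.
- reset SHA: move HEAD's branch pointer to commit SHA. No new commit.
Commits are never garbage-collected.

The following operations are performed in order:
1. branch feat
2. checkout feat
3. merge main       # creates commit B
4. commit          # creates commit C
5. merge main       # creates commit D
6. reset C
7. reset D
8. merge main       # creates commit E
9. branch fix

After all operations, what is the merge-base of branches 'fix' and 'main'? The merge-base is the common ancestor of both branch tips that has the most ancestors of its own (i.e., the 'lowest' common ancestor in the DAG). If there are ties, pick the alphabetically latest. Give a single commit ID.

After op 1 (branch): HEAD=main@A [feat=A main=A]
After op 2 (checkout): HEAD=feat@A [feat=A main=A]
After op 3 (merge): HEAD=feat@B [feat=B main=A]
After op 4 (commit): HEAD=feat@C [feat=C main=A]
After op 5 (merge): HEAD=feat@D [feat=D main=A]
After op 6 (reset): HEAD=feat@C [feat=C main=A]
After op 7 (reset): HEAD=feat@D [feat=D main=A]
After op 8 (merge): HEAD=feat@E [feat=E main=A]
After op 9 (branch): HEAD=feat@E [feat=E fix=E main=A]
ancestors(fix=E): ['A', 'B', 'C', 'D', 'E']
ancestors(main=A): ['A']
common: ['A']

Answer: A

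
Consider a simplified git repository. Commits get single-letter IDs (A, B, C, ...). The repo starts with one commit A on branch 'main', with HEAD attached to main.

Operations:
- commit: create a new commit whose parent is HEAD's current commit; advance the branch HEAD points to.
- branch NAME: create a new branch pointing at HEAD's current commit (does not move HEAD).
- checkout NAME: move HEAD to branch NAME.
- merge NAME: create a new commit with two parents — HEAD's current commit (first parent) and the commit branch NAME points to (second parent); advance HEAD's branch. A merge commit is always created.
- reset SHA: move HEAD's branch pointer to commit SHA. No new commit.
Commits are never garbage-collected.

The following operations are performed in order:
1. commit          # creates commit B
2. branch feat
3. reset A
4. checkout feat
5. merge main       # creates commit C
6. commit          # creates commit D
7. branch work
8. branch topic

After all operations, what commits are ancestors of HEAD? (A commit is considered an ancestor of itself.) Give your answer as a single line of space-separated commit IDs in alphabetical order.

After op 1 (commit): HEAD=main@B [main=B]
After op 2 (branch): HEAD=main@B [feat=B main=B]
After op 3 (reset): HEAD=main@A [feat=B main=A]
After op 4 (checkout): HEAD=feat@B [feat=B main=A]
After op 5 (merge): HEAD=feat@C [feat=C main=A]
After op 6 (commit): HEAD=feat@D [feat=D main=A]
After op 7 (branch): HEAD=feat@D [feat=D main=A work=D]
After op 8 (branch): HEAD=feat@D [feat=D main=A topic=D work=D]

Answer: A B C D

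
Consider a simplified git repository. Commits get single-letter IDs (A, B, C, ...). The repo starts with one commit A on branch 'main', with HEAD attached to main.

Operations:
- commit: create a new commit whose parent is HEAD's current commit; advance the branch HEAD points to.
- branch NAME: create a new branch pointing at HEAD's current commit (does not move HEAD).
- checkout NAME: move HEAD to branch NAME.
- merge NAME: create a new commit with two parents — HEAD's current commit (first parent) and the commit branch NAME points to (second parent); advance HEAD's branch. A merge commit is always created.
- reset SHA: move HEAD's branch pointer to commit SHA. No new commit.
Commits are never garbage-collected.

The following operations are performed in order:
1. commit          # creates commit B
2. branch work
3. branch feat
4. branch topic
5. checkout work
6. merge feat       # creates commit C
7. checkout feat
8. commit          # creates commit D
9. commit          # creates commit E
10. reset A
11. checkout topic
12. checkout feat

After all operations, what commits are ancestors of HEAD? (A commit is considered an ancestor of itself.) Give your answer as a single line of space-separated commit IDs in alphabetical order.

After op 1 (commit): HEAD=main@B [main=B]
After op 2 (branch): HEAD=main@B [main=B work=B]
After op 3 (branch): HEAD=main@B [feat=B main=B work=B]
After op 4 (branch): HEAD=main@B [feat=B main=B topic=B work=B]
After op 5 (checkout): HEAD=work@B [feat=B main=B topic=B work=B]
After op 6 (merge): HEAD=work@C [feat=B main=B topic=B work=C]
After op 7 (checkout): HEAD=feat@B [feat=B main=B topic=B work=C]
After op 8 (commit): HEAD=feat@D [feat=D main=B topic=B work=C]
After op 9 (commit): HEAD=feat@E [feat=E main=B topic=B work=C]
After op 10 (reset): HEAD=feat@A [feat=A main=B topic=B work=C]
After op 11 (checkout): HEAD=topic@B [feat=A main=B topic=B work=C]
After op 12 (checkout): HEAD=feat@A [feat=A main=B topic=B work=C]

Answer: A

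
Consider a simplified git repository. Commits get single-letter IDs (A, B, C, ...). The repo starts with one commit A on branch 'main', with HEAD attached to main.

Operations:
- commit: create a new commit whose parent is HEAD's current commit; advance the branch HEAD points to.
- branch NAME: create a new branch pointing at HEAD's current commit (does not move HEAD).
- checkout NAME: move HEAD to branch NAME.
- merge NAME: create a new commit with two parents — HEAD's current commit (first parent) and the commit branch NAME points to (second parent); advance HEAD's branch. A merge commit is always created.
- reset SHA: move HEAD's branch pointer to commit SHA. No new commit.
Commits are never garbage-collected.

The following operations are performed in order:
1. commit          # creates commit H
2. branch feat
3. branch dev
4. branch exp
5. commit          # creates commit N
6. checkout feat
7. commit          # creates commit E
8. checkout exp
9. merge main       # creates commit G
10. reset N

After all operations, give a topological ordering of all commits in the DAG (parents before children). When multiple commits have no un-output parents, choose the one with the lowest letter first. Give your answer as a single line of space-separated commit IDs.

Answer: A H E N G

Derivation:
After op 1 (commit): HEAD=main@H [main=H]
After op 2 (branch): HEAD=main@H [feat=H main=H]
After op 3 (branch): HEAD=main@H [dev=H feat=H main=H]
After op 4 (branch): HEAD=main@H [dev=H exp=H feat=H main=H]
After op 5 (commit): HEAD=main@N [dev=H exp=H feat=H main=N]
After op 6 (checkout): HEAD=feat@H [dev=H exp=H feat=H main=N]
After op 7 (commit): HEAD=feat@E [dev=H exp=H feat=E main=N]
After op 8 (checkout): HEAD=exp@H [dev=H exp=H feat=E main=N]
After op 9 (merge): HEAD=exp@G [dev=H exp=G feat=E main=N]
After op 10 (reset): HEAD=exp@N [dev=H exp=N feat=E main=N]
commit A: parents=[]
commit E: parents=['H']
commit G: parents=['H', 'N']
commit H: parents=['A']
commit N: parents=['H']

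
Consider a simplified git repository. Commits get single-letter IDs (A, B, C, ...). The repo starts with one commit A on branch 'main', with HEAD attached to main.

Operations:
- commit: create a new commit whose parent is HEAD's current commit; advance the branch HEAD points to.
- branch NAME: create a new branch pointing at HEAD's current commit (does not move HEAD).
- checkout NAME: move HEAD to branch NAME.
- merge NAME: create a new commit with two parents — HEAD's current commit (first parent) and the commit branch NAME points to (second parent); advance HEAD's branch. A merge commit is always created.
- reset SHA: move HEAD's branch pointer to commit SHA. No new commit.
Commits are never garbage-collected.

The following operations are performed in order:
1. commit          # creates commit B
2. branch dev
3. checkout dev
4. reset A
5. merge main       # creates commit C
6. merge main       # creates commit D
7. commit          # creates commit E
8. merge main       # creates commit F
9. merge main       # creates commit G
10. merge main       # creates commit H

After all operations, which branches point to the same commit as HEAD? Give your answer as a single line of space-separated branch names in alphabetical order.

After op 1 (commit): HEAD=main@B [main=B]
After op 2 (branch): HEAD=main@B [dev=B main=B]
After op 3 (checkout): HEAD=dev@B [dev=B main=B]
After op 4 (reset): HEAD=dev@A [dev=A main=B]
After op 5 (merge): HEAD=dev@C [dev=C main=B]
After op 6 (merge): HEAD=dev@D [dev=D main=B]
After op 7 (commit): HEAD=dev@E [dev=E main=B]
After op 8 (merge): HEAD=dev@F [dev=F main=B]
After op 9 (merge): HEAD=dev@G [dev=G main=B]
After op 10 (merge): HEAD=dev@H [dev=H main=B]

Answer: dev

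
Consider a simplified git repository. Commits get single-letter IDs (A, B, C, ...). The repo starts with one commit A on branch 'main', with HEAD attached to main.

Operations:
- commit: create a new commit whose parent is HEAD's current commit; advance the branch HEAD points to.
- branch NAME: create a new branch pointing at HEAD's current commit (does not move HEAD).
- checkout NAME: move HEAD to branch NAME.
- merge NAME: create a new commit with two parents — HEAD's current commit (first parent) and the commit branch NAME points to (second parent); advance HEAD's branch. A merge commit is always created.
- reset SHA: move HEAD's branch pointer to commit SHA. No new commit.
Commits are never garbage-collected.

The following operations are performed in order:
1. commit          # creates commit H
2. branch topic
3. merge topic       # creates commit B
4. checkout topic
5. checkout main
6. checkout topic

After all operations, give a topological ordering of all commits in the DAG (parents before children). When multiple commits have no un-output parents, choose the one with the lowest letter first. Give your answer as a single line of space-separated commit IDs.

Answer: A H B

Derivation:
After op 1 (commit): HEAD=main@H [main=H]
After op 2 (branch): HEAD=main@H [main=H topic=H]
After op 3 (merge): HEAD=main@B [main=B topic=H]
After op 4 (checkout): HEAD=topic@H [main=B topic=H]
After op 5 (checkout): HEAD=main@B [main=B topic=H]
After op 6 (checkout): HEAD=topic@H [main=B topic=H]
commit A: parents=[]
commit B: parents=['H', 'H']
commit H: parents=['A']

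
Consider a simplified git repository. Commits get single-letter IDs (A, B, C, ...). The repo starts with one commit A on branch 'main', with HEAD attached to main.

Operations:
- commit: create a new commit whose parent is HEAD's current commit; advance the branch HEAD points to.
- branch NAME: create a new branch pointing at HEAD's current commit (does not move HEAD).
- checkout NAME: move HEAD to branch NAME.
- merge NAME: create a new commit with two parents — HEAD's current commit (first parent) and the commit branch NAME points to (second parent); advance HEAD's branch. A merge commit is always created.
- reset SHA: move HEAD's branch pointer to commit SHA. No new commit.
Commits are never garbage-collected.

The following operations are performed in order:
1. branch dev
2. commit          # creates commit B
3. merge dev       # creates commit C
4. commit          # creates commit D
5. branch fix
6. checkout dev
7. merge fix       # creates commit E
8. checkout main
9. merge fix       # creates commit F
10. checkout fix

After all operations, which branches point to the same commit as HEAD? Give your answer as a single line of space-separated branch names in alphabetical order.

After op 1 (branch): HEAD=main@A [dev=A main=A]
After op 2 (commit): HEAD=main@B [dev=A main=B]
After op 3 (merge): HEAD=main@C [dev=A main=C]
After op 4 (commit): HEAD=main@D [dev=A main=D]
After op 5 (branch): HEAD=main@D [dev=A fix=D main=D]
After op 6 (checkout): HEAD=dev@A [dev=A fix=D main=D]
After op 7 (merge): HEAD=dev@E [dev=E fix=D main=D]
After op 8 (checkout): HEAD=main@D [dev=E fix=D main=D]
After op 9 (merge): HEAD=main@F [dev=E fix=D main=F]
After op 10 (checkout): HEAD=fix@D [dev=E fix=D main=F]

Answer: fix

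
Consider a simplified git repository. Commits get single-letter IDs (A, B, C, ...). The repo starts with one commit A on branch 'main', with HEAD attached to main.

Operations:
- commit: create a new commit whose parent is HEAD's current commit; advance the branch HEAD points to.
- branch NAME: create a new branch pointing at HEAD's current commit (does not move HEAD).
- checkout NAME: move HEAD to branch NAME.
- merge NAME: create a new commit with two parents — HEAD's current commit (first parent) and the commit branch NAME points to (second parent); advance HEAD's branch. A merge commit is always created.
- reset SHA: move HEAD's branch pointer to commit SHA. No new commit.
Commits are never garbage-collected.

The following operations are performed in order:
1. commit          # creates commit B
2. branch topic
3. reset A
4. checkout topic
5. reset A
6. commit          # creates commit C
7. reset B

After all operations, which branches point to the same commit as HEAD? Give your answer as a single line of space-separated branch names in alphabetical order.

After op 1 (commit): HEAD=main@B [main=B]
After op 2 (branch): HEAD=main@B [main=B topic=B]
After op 3 (reset): HEAD=main@A [main=A topic=B]
After op 4 (checkout): HEAD=topic@B [main=A topic=B]
After op 5 (reset): HEAD=topic@A [main=A topic=A]
After op 6 (commit): HEAD=topic@C [main=A topic=C]
After op 7 (reset): HEAD=topic@B [main=A topic=B]

Answer: topic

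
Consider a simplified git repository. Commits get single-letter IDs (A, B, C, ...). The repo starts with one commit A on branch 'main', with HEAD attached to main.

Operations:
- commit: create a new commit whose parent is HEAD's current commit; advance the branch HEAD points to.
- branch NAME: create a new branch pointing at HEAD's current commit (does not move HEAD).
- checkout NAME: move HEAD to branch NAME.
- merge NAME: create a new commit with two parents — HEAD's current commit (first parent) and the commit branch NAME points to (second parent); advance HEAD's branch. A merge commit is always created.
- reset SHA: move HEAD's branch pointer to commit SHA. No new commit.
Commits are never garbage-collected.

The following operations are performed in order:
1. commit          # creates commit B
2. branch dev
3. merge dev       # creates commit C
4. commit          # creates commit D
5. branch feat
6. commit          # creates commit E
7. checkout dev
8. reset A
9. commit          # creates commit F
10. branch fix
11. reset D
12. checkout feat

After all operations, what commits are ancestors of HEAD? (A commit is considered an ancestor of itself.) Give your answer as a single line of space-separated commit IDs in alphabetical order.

After op 1 (commit): HEAD=main@B [main=B]
After op 2 (branch): HEAD=main@B [dev=B main=B]
After op 3 (merge): HEAD=main@C [dev=B main=C]
After op 4 (commit): HEAD=main@D [dev=B main=D]
After op 5 (branch): HEAD=main@D [dev=B feat=D main=D]
After op 6 (commit): HEAD=main@E [dev=B feat=D main=E]
After op 7 (checkout): HEAD=dev@B [dev=B feat=D main=E]
After op 8 (reset): HEAD=dev@A [dev=A feat=D main=E]
After op 9 (commit): HEAD=dev@F [dev=F feat=D main=E]
After op 10 (branch): HEAD=dev@F [dev=F feat=D fix=F main=E]
After op 11 (reset): HEAD=dev@D [dev=D feat=D fix=F main=E]
After op 12 (checkout): HEAD=feat@D [dev=D feat=D fix=F main=E]

Answer: A B C D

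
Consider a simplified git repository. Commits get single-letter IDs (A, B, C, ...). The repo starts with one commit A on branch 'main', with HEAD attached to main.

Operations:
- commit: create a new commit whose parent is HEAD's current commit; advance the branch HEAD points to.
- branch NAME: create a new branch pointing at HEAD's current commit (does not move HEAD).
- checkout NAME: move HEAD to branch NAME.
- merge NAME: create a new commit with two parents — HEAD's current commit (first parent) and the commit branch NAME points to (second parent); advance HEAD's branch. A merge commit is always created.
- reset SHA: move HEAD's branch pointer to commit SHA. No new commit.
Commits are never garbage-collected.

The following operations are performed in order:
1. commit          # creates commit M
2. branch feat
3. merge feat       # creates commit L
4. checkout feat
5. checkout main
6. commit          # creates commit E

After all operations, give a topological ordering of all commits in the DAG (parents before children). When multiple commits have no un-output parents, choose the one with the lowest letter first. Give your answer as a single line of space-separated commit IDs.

After op 1 (commit): HEAD=main@M [main=M]
After op 2 (branch): HEAD=main@M [feat=M main=M]
After op 3 (merge): HEAD=main@L [feat=M main=L]
After op 4 (checkout): HEAD=feat@M [feat=M main=L]
After op 5 (checkout): HEAD=main@L [feat=M main=L]
After op 6 (commit): HEAD=main@E [feat=M main=E]
commit A: parents=[]
commit E: parents=['L']
commit L: parents=['M', 'M']
commit M: parents=['A']

Answer: A M L E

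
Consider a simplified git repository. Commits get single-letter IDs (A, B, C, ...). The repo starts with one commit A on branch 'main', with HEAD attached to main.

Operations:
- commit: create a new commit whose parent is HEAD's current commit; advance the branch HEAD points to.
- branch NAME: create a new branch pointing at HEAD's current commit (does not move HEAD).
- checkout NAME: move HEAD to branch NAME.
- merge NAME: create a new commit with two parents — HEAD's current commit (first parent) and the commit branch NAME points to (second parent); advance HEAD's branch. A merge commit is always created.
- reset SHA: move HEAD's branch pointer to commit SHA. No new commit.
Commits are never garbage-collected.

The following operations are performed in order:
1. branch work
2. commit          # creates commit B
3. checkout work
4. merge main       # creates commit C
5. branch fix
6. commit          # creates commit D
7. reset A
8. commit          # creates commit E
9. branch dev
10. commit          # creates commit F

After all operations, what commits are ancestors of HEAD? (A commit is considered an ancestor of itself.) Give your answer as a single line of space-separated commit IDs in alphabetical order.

After op 1 (branch): HEAD=main@A [main=A work=A]
After op 2 (commit): HEAD=main@B [main=B work=A]
After op 3 (checkout): HEAD=work@A [main=B work=A]
After op 4 (merge): HEAD=work@C [main=B work=C]
After op 5 (branch): HEAD=work@C [fix=C main=B work=C]
After op 6 (commit): HEAD=work@D [fix=C main=B work=D]
After op 7 (reset): HEAD=work@A [fix=C main=B work=A]
After op 8 (commit): HEAD=work@E [fix=C main=B work=E]
After op 9 (branch): HEAD=work@E [dev=E fix=C main=B work=E]
After op 10 (commit): HEAD=work@F [dev=E fix=C main=B work=F]

Answer: A E F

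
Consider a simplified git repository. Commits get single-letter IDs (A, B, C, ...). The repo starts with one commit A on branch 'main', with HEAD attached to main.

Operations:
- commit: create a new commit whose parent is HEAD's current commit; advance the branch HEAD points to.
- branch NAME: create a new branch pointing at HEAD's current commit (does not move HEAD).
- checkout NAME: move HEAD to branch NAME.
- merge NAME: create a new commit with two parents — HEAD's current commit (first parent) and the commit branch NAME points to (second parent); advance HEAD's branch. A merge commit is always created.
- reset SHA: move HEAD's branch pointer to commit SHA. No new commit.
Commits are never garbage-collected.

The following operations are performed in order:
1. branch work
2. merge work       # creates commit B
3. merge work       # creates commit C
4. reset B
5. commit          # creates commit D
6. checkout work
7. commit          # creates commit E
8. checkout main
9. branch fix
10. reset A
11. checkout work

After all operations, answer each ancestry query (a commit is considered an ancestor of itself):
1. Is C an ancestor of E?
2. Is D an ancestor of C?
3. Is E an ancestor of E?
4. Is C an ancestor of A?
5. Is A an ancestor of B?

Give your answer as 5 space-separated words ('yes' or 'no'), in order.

After op 1 (branch): HEAD=main@A [main=A work=A]
After op 2 (merge): HEAD=main@B [main=B work=A]
After op 3 (merge): HEAD=main@C [main=C work=A]
After op 4 (reset): HEAD=main@B [main=B work=A]
After op 5 (commit): HEAD=main@D [main=D work=A]
After op 6 (checkout): HEAD=work@A [main=D work=A]
After op 7 (commit): HEAD=work@E [main=D work=E]
After op 8 (checkout): HEAD=main@D [main=D work=E]
After op 9 (branch): HEAD=main@D [fix=D main=D work=E]
After op 10 (reset): HEAD=main@A [fix=D main=A work=E]
After op 11 (checkout): HEAD=work@E [fix=D main=A work=E]
ancestors(E) = {A,E}; C in? no
ancestors(C) = {A,B,C}; D in? no
ancestors(E) = {A,E}; E in? yes
ancestors(A) = {A}; C in? no
ancestors(B) = {A,B}; A in? yes

Answer: no no yes no yes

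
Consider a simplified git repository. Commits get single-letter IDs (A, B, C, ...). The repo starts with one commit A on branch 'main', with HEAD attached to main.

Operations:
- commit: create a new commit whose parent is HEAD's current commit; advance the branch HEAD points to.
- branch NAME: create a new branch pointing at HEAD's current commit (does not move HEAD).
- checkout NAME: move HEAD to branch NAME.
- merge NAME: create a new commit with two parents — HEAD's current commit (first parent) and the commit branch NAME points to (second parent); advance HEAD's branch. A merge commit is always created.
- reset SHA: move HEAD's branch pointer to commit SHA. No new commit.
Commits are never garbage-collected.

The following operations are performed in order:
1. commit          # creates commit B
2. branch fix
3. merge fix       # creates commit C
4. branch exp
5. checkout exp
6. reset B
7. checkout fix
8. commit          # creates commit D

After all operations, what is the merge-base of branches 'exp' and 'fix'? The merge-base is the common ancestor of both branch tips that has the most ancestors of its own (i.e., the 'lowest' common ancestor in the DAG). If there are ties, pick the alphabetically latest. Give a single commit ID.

After op 1 (commit): HEAD=main@B [main=B]
After op 2 (branch): HEAD=main@B [fix=B main=B]
After op 3 (merge): HEAD=main@C [fix=B main=C]
After op 4 (branch): HEAD=main@C [exp=C fix=B main=C]
After op 5 (checkout): HEAD=exp@C [exp=C fix=B main=C]
After op 6 (reset): HEAD=exp@B [exp=B fix=B main=C]
After op 7 (checkout): HEAD=fix@B [exp=B fix=B main=C]
After op 8 (commit): HEAD=fix@D [exp=B fix=D main=C]
ancestors(exp=B): ['A', 'B']
ancestors(fix=D): ['A', 'B', 'D']
common: ['A', 'B']

Answer: B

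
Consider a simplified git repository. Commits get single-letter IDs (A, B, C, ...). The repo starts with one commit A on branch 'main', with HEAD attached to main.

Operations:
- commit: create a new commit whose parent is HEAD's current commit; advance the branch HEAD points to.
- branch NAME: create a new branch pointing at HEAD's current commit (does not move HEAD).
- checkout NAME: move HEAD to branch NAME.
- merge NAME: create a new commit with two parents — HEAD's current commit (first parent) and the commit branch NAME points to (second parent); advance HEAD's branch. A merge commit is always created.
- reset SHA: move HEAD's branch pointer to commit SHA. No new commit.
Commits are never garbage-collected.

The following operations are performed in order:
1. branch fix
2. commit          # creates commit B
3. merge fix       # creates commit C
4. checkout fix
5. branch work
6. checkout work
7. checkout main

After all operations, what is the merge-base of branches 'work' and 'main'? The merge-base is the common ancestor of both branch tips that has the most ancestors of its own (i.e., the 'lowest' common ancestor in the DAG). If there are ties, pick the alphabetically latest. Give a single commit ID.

After op 1 (branch): HEAD=main@A [fix=A main=A]
After op 2 (commit): HEAD=main@B [fix=A main=B]
After op 3 (merge): HEAD=main@C [fix=A main=C]
After op 4 (checkout): HEAD=fix@A [fix=A main=C]
After op 5 (branch): HEAD=fix@A [fix=A main=C work=A]
After op 6 (checkout): HEAD=work@A [fix=A main=C work=A]
After op 7 (checkout): HEAD=main@C [fix=A main=C work=A]
ancestors(work=A): ['A']
ancestors(main=C): ['A', 'B', 'C']
common: ['A']

Answer: A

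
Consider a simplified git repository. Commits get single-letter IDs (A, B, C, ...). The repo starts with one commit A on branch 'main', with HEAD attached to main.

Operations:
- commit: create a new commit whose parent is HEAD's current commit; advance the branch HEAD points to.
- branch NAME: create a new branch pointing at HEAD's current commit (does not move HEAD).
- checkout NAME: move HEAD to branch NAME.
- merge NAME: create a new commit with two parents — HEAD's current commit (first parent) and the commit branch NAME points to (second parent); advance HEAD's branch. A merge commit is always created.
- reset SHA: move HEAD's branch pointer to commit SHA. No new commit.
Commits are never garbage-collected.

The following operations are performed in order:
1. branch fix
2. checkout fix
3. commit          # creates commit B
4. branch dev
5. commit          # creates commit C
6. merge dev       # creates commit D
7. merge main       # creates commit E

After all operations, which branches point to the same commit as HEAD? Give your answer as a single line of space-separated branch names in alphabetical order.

Answer: fix

Derivation:
After op 1 (branch): HEAD=main@A [fix=A main=A]
After op 2 (checkout): HEAD=fix@A [fix=A main=A]
After op 3 (commit): HEAD=fix@B [fix=B main=A]
After op 4 (branch): HEAD=fix@B [dev=B fix=B main=A]
After op 5 (commit): HEAD=fix@C [dev=B fix=C main=A]
After op 6 (merge): HEAD=fix@D [dev=B fix=D main=A]
After op 7 (merge): HEAD=fix@E [dev=B fix=E main=A]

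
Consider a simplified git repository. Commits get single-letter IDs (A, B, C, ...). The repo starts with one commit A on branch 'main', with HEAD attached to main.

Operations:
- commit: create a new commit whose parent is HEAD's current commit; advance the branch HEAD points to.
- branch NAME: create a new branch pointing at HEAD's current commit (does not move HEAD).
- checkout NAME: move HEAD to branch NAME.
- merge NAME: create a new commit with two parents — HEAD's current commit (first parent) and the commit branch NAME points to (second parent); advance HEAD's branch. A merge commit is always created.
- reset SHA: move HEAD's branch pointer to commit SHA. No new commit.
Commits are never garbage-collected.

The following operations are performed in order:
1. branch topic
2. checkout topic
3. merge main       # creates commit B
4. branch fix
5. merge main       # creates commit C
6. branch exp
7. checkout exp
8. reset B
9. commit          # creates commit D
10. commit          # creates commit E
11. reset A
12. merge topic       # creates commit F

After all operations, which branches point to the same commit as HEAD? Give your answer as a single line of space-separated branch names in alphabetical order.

Answer: exp

Derivation:
After op 1 (branch): HEAD=main@A [main=A topic=A]
After op 2 (checkout): HEAD=topic@A [main=A topic=A]
After op 3 (merge): HEAD=topic@B [main=A topic=B]
After op 4 (branch): HEAD=topic@B [fix=B main=A topic=B]
After op 5 (merge): HEAD=topic@C [fix=B main=A topic=C]
After op 6 (branch): HEAD=topic@C [exp=C fix=B main=A topic=C]
After op 7 (checkout): HEAD=exp@C [exp=C fix=B main=A topic=C]
After op 8 (reset): HEAD=exp@B [exp=B fix=B main=A topic=C]
After op 9 (commit): HEAD=exp@D [exp=D fix=B main=A topic=C]
After op 10 (commit): HEAD=exp@E [exp=E fix=B main=A topic=C]
After op 11 (reset): HEAD=exp@A [exp=A fix=B main=A topic=C]
After op 12 (merge): HEAD=exp@F [exp=F fix=B main=A topic=C]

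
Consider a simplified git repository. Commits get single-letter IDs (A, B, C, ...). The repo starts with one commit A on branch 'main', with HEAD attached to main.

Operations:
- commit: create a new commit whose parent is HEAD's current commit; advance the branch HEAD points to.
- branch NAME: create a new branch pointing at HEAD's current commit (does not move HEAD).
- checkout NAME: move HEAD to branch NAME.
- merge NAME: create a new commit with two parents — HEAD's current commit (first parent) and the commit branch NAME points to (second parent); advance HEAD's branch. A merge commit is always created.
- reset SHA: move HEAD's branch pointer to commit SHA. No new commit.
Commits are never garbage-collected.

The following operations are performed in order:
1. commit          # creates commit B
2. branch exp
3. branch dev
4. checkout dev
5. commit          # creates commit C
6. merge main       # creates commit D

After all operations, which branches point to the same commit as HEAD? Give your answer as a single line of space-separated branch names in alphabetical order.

Answer: dev

Derivation:
After op 1 (commit): HEAD=main@B [main=B]
After op 2 (branch): HEAD=main@B [exp=B main=B]
After op 3 (branch): HEAD=main@B [dev=B exp=B main=B]
After op 4 (checkout): HEAD=dev@B [dev=B exp=B main=B]
After op 5 (commit): HEAD=dev@C [dev=C exp=B main=B]
After op 6 (merge): HEAD=dev@D [dev=D exp=B main=B]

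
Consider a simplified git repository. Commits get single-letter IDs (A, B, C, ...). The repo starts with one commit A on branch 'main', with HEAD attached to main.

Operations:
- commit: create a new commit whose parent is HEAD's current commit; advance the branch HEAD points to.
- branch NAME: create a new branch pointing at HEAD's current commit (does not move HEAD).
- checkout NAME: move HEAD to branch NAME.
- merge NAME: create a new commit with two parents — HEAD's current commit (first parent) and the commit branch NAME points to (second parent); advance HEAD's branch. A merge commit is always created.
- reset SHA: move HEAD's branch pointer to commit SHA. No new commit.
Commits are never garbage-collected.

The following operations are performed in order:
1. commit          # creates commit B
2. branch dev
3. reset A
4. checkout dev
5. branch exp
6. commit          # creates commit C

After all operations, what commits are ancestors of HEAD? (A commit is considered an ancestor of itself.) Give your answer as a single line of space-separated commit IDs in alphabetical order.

Answer: A B C

Derivation:
After op 1 (commit): HEAD=main@B [main=B]
After op 2 (branch): HEAD=main@B [dev=B main=B]
After op 3 (reset): HEAD=main@A [dev=B main=A]
After op 4 (checkout): HEAD=dev@B [dev=B main=A]
After op 5 (branch): HEAD=dev@B [dev=B exp=B main=A]
After op 6 (commit): HEAD=dev@C [dev=C exp=B main=A]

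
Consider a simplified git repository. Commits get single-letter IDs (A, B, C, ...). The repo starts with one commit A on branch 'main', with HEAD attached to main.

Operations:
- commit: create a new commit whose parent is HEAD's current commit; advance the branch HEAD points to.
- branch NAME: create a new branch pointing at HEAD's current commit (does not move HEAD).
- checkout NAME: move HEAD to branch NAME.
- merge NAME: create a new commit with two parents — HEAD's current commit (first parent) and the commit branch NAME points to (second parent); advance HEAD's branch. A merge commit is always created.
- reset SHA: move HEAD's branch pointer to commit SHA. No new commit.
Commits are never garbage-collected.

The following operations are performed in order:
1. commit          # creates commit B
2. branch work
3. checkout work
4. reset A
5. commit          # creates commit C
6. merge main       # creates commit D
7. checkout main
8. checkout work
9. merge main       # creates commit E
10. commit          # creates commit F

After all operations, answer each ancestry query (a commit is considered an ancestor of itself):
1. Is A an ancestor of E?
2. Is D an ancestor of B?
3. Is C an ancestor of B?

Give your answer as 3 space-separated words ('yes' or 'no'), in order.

Answer: yes no no

Derivation:
After op 1 (commit): HEAD=main@B [main=B]
After op 2 (branch): HEAD=main@B [main=B work=B]
After op 3 (checkout): HEAD=work@B [main=B work=B]
After op 4 (reset): HEAD=work@A [main=B work=A]
After op 5 (commit): HEAD=work@C [main=B work=C]
After op 6 (merge): HEAD=work@D [main=B work=D]
After op 7 (checkout): HEAD=main@B [main=B work=D]
After op 8 (checkout): HEAD=work@D [main=B work=D]
After op 9 (merge): HEAD=work@E [main=B work=E]
After op 10 (commit): HEAD=work@F [main=B work=F]
ancestors(E) = {A,B,C,D,E}; A in? yes
ancestors(B) = {A,B}; D in? no
ancestors(B) = {A,B}; C in? no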